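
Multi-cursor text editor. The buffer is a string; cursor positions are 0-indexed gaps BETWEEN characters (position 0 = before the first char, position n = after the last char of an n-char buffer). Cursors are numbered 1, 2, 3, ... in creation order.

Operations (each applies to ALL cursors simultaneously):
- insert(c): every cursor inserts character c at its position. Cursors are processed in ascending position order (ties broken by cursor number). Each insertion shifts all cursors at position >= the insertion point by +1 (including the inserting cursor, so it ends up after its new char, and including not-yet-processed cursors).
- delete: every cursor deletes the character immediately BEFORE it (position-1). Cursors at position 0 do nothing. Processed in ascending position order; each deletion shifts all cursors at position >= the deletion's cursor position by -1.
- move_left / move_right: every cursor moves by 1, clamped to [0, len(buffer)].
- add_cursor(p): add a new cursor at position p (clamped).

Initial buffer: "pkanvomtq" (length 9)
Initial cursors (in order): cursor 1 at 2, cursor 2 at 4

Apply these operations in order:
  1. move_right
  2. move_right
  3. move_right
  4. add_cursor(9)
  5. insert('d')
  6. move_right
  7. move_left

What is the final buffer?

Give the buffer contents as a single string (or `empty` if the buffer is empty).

After op 1 (move_right): buffer="pkanvomtq" (len 9), cursors c1@3 c2@5, authorship .........
After op 2 (move_right): buffer="pkanvomtq" (len 9), cursors c1@4 c2@6, authorship .........
After op 3 (move_right): buffer="pkanvomtq" (len 9), cursors c1@5 c2@7, authorship .........
After op 4 (add_cursor(9)): buffer="pkanvomtq" (len 9), cursors c1@5 c2@7 c3@9, authorship .........
After op 5 (insert('d')): buffer="pkanvdomdtqd" (len 12), cursors c1@6 c2@9 c3@12, authorship .....1..2..3
After op 6 (move_right): buffer="pkanvdomdtqd" (len 12), cursors c1@7 c2@10 c3@12, authorship .....1..2..3
After op 7 (move_left): buffer="pkanvdomdtqd" (len 12), cursors c1@6 c2@9 c3@11, authorship .....1..2..3

Answer: pkanvdomdtqd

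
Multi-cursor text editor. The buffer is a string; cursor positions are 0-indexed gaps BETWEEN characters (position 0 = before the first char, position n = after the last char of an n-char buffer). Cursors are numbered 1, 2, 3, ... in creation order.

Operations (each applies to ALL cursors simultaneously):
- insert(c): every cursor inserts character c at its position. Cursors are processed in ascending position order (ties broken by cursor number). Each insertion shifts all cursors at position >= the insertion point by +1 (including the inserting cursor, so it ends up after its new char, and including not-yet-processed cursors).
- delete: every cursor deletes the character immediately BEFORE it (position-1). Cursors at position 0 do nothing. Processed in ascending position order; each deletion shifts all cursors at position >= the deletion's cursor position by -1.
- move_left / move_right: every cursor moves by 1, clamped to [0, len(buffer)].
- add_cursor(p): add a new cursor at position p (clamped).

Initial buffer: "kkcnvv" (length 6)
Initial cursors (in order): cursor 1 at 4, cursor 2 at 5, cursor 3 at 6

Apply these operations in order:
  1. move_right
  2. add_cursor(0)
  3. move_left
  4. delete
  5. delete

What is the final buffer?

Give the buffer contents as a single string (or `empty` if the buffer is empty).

After op 1 (move_right): buffer="kkcnvv" (len 6), cursors c1@5 c2@6 c3@6, authorship ......
After op 2 (add_cursor(0)): buffer="kkcnvv" (len 6), cursors c4@0 c1@5 c2@6 c3@6, authorship ......
After op 3 (move_left): buffer="kkcnvv" (len 6), cursors c4@0 c1@4 c2@5 c3@5, authorship ......
After op 4 (delete): buffer="kkv" (len 3), cursors c4@0 c1@2 c2@2 c3@2, authorship ...
After op 5 (delete): buffer="v" (len 1), cursors c1@0 c2@0 c3@0 c4@0, authorship .

Answer: v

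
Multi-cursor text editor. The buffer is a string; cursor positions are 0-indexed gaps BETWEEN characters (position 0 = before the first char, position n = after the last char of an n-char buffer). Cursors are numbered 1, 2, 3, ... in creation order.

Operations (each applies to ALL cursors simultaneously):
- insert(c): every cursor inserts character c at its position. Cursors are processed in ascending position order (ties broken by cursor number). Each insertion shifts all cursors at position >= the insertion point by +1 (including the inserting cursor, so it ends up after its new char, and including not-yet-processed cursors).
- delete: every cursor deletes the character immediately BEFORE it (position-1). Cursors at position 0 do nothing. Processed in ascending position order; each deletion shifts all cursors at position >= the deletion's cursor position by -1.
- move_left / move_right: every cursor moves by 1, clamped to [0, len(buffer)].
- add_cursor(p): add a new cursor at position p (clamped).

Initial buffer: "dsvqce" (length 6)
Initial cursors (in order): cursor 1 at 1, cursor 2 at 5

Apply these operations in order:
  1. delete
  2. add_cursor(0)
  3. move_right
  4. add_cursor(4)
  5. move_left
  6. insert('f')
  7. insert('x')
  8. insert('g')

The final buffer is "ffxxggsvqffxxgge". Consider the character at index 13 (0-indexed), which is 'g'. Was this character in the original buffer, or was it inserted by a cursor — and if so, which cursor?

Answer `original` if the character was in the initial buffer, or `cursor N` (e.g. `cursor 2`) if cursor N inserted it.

Answer: cursor 2

Derivation:
After op 1 (delete): buffer="svqe" (len 4), cursors c1@0 c2@3, authorship ....
After op 2 (add_cursor(0)): buffer="svqe" (len 4), cursors c1@0 c3@0 c2@3, authorship ....
After op 3 (move_right): buffer="svqe" (len 4), cursors c1@1 c3@1 c2@4, authorship ....
After op 4 (add_cursor(4)): buffer="svqe" (len 4), cursors c1@1 c3@1 c2@4 c4@4, authorship ....
After op 5 (move_left): buffer="svqe" (len 4), cursors c1@0 c3@0 c2@3 c4@3, authorship ....
After op 6 (insert('f')): buffer="ffsvqffe" (len 8), cursors c1@2 c3@2 c2@7 c4@7, authorship 13...24.
After op 7 (insert('x')): buffer="ffxxsvqffxxe" (len 12), cursors c1@4 c3@4 c2@11 c4@11, authorship 1313...2424.
After op 8 (insert('g')): buffer="ffxxggsvqffxxgge" (len 16), cursors c1@6 c3@6 c2@15 c4@15, authorship 131313...242424.
Authorship (.=original, N=cursor N): 1 3 1 3 1 3 . . . 2 4 2 4 2 4 .
Index 13: author = 2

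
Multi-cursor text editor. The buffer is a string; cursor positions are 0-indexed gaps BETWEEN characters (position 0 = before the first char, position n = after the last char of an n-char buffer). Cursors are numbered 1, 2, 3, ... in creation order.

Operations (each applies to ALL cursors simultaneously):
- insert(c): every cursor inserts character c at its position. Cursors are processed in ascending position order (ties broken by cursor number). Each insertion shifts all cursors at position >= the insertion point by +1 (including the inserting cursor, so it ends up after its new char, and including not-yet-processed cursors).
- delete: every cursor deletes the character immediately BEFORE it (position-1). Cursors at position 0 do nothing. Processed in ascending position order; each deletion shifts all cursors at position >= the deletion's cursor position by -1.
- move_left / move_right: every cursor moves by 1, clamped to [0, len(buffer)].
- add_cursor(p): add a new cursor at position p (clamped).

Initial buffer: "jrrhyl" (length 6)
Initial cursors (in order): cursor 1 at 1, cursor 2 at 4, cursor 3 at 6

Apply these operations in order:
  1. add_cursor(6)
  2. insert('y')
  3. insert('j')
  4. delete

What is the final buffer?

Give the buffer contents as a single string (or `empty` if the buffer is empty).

Answer: jyrrhyylyy

Derivation:
After op 1 (add_cursor(6)): buffer="jrrhyl" (len 6), cursors c1@1 c2@4 c3@6 c4@6, authorship ......
After op 2 (insert('y')): buffer="jyrrhyylyy" (len 10), cursors c1@2 c2@6 c3@10 c4@10, authorship .1...2..34
After op 3 (insert('j')): buffer="jyjrrhyjylyyjj" (len 14), cursors c1@3 c2@8 c3@14 c4@14, authorship .11...22..3434
After op 4 (delete): buffer="jyrrhyylyy" (len 10), cursors c1@2 c2@6 c3@10 c4@10, authorship .1...2..34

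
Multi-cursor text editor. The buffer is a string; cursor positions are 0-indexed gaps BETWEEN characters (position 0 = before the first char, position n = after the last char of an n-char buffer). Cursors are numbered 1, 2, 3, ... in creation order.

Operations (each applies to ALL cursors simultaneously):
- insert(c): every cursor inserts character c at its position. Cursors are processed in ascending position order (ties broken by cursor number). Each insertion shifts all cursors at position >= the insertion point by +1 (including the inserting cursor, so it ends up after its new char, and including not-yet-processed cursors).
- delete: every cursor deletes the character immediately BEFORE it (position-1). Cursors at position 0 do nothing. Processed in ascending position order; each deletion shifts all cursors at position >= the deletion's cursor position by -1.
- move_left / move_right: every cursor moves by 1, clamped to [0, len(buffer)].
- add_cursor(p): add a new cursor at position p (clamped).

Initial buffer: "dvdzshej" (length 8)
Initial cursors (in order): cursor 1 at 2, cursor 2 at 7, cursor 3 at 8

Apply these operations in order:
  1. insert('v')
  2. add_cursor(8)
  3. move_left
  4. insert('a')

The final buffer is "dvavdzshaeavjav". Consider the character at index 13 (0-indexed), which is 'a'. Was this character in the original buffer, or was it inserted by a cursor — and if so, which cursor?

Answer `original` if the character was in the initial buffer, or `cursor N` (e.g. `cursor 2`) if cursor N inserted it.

Answer: cursor 3

Derivation:
After op 1 (insert('v')): buffer="dvvdzshevjv" (len 11), cursors c1@3 c2@9 c3@11, authorship ..1.....2.3
After op 2 (add_cursor(8)): buffer="dvvdzshevjv" (len 11), cursors c1@3 c4@8 c2@9 c3@11, authorship ..1.....2.3
After op 3 (move_left): buffer="dvvdzshevjv" (len 11), cursors c1@2 c4@7 c2@8 c3@10, authorship ..1.....2.3
After op 4 (insert('a')): buffer="dvavdzshaeavjav" (len 15), cursors c1@3 c4@9 c2@11 c3@14, authorship ..11....4.22.33
Authorship (.=original, N=cursor N): . . 1 1 . . . . 4 . 2 2 . 3 3
Index 13: author = 3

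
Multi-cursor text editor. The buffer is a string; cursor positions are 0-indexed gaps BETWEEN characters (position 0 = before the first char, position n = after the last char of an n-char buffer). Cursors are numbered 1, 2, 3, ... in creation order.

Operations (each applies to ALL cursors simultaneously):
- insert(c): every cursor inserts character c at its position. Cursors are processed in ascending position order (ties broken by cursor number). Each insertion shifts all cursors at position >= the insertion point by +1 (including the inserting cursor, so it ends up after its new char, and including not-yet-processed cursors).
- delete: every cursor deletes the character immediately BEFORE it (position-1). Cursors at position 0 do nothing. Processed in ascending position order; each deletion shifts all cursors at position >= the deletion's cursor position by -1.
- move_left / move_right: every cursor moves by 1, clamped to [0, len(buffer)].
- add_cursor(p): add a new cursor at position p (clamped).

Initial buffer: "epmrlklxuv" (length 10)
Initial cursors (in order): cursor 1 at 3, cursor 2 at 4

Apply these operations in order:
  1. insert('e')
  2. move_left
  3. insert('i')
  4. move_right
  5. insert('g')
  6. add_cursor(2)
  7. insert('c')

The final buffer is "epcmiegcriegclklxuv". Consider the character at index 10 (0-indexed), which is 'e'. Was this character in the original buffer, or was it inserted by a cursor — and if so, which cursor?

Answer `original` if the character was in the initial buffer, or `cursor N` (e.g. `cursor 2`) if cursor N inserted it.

Answer: cursor 2

Derivation:
After op 1 (insert('e')): buffer="epmerelklxuv" (len 12), cursors c1@4 c2@6, authorship ...1.2......
After op 2 (move_left): buffer="epmerelklxuv" (len 12), cursors c1@3 c2@5, authorship ...1.2......
After op 3 (insert('i')): buffer="epmierielklxuv" (len 14), cursors c1@4 c2@7, authorship ...11.22......
After op 4 (move_right): buffer="epmierielklxuv" (len 14), cursors c1@5 c2@8, authorship ...11.22......
After op 5 (insert('g')): buffer="epmiegrieglklxuv" (len 16), cursors c1@6 c2@10, authorship ...111.222......
After op 6 (add_cursor(2)): buffer="epmiegrieglklxuv" (len 16), cursors c3@2 c1@6 c2@10, authorship ...111.222......
After op 7 (insert('c')): buffer="epcmiegcriegclklxuv" (len 19), cursors c3@3 c1@8 c2@13, authorship ..3.1111.2222......
Authorship (.=original, N=cursor N): . . 3 . 1 1 1 1 . 2 2 2 2 . . . . . .
Index 10: author = 2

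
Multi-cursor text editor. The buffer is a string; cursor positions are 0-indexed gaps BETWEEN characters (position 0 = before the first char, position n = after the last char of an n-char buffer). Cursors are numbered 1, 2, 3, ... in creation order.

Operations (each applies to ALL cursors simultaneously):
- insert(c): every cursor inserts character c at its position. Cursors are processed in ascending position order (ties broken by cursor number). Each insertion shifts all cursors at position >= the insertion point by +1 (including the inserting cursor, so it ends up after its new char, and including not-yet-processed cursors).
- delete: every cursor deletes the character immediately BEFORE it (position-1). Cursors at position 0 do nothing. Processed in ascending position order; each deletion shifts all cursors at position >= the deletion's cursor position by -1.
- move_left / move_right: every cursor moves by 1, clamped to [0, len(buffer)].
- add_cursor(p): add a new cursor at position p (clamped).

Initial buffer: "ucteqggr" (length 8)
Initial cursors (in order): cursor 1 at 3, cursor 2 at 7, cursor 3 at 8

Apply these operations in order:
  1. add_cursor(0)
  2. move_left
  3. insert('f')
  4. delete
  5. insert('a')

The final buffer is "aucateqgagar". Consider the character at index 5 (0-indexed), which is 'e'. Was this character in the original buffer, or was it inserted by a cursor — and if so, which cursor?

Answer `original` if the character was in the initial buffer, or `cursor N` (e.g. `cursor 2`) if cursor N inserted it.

After op 1 (add_cursor(0)): buffer="ucteqggr" (len 8), cursors c4@0 c1@3 c2@7 c3@8, authorship ........
After op 2 (move_left): buffer="ucteqggr" (len 8), cursors c4@0 c1@2 c2@6 c3@7, authorship ........
After op 3 (insert('f')): buffer="fucfteqgfgfr" (len 12), cursors c4@1 c1@4 c2@9 c3@11, authorship 4..1....2.3.
After op 4 (delete): buffer="ucteqggr" (len 8), cursors c4@0 c1@2 c2@6 c3@7, authorship ........
After op 5 (insert('a')): buffer="aucateqgagar" (len 12), cursors c4@1 c1@4 c2@9 c3@11, authorship 4..1....2.3.
Authorship (.=original, N=cursor N): 4 . . 1 . . . . 2 . 3 .
Index 5: author = original

Answer: original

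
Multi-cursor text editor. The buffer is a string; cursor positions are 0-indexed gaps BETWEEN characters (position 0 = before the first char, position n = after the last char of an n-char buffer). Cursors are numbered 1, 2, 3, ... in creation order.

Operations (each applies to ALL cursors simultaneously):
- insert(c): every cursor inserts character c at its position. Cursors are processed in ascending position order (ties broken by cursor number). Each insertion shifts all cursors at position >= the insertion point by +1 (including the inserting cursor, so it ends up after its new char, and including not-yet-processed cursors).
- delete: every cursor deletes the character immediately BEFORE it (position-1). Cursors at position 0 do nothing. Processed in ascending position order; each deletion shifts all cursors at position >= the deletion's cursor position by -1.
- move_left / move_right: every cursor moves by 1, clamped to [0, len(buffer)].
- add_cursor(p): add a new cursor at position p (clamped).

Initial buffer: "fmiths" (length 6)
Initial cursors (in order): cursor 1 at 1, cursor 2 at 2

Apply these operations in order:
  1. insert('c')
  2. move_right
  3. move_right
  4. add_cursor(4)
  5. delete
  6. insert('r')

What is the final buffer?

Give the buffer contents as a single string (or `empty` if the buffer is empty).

After op 1 (insert('c')): buffer="fcmciths" (len 8), cursors c1@2 c2@4, authorship .1.2....
After op 2 (move_right): buffer="fcmciths" (len 8), cursors c1@3 c2@5, authorship .1.2....
After op 3 (move_right): buffer="fcmciths" (len 8), cursors c1@4 c2@6, authorship .1.2....
After op 4 (add_cursor(4)): buffer="fcmciths" (len 8), cursors c1@4 c3@4 c2@6, authorship .1.2....
After op 5 (delete): buffer="fcihs" (len 5), cursors c1@2 c3@2 c2@3, authorship .1...
After op 6 (insert('r')): buffer="fcrrirhs" (len 8), cursors c1@4 c3@4 c2@6, authorship .113.2..

Answer: fcrrirhs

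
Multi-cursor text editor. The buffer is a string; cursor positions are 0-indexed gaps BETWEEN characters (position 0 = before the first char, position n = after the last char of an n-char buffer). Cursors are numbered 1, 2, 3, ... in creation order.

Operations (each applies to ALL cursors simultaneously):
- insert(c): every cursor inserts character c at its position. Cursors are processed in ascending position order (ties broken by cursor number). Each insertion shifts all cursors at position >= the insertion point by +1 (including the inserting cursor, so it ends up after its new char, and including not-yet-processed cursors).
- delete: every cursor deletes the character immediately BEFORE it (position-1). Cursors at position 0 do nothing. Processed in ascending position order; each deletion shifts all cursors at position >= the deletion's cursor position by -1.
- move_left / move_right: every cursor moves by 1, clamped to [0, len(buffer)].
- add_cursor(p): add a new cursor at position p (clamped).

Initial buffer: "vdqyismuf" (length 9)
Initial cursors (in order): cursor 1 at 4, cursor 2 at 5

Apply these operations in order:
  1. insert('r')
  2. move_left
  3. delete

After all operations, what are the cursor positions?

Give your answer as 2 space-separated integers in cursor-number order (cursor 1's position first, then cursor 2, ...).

After op 1 (insert('r')): buffer="vdqyrirsmuf" (len 11), cursors c1@5 c2@7, authorship ....1.2....
After op 2 (move_left): buffer="vdqyrirsmuf" (len 11), cursors c1@4 c2@6, authorship ....1.2....
After op 3 (delete): buffer="vdqrrsmuf" (len 9), cursors c1@3 c2@4, authorship ...12....

Answer: 3 4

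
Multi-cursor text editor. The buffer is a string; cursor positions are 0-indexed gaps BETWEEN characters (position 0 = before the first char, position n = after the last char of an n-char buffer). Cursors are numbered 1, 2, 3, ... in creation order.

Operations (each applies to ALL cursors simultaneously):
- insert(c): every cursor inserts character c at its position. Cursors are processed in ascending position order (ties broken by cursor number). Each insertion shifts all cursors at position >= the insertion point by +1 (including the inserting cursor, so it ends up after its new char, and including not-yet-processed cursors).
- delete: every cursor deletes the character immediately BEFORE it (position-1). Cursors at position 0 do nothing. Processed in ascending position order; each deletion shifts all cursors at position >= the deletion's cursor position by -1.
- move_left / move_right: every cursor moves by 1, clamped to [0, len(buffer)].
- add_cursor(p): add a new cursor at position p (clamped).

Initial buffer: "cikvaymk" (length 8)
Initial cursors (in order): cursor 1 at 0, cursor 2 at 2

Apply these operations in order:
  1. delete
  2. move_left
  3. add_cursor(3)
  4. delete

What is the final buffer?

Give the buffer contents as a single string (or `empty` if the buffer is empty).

Answer: ckaymk

Derivation:
After op 1 (delete): buffer="ckvaymk" (len 7), cursors c1@0 c2@1, authorship .......
After op 2 (move_left): buffer="ckvaymk" (len 7), cursors c1@0 c2@0, authorship .......
After op 3 (add_cursor(3)): buffer="ckvaymk" (len 7), cursors c1@0 c2@0 c3@3, authorship .......
After op 4 (delete): buffer="ckaymk" (len 6), cursors c1@0 c2@0 c3@2, authorship ......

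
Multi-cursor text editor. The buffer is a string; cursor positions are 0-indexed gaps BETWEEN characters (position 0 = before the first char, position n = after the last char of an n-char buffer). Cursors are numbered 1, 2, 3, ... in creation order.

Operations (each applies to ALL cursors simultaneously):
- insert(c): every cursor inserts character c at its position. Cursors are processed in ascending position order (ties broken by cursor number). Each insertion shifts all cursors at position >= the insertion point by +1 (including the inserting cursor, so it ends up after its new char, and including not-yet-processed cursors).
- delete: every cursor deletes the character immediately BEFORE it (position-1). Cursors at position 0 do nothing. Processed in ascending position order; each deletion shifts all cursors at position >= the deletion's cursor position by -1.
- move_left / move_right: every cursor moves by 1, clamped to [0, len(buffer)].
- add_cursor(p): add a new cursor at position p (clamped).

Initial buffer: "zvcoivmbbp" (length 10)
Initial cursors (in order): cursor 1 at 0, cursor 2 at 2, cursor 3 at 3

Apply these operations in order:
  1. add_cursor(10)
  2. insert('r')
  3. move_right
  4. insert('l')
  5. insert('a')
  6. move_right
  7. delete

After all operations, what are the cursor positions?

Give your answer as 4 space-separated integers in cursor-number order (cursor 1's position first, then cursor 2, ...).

Answer: 4 8 11 18

Derivation:
After op 1 (add_cursor(10)): buffer="zvcoivmbbp" (len 10), cursors c1@0 c2@2 c3@3 c4@10, authorship ..........
After op 2 (insert('r')): buffer="rzvrcroivmbbpr" (len 14), cursors c1@1 c2@4 c3@6 c4@14, authorship 1..2.3.......4
After op 3 (move_right): buffer="rzvrcroivmbbpr" (len 14), cursors c1@2 c2@5 c3@7 c4@14, authorship 1..2.3.......4
After op 4 (insert('l')): buffer="rzlvrclrolivmbbprl" (len 18), cursors c1@3 c2@7 c3@10 c4@18, authorship 1.1.2.23.3......44
After op 5 (insert('a')): buffer="rzlavrclarolaivmbbprla" (len 22), cursors c1@4 c2@9 c3@13 c4@22, authorship 1.11.2.223.33......444
After op 6 (move_right): buffer="rzlavrclarolaivmbbprla" (len 22), cursors c1@5 c2@10 c3@14 c4@22, authorship 1.11.2.223.33......444
After op 7 (delete): buffer="rzlarclaolavmbbprl" (len 18), cursors c1@4 c2@8 c3@11 c4@18, authorship 1.112.22.33.....44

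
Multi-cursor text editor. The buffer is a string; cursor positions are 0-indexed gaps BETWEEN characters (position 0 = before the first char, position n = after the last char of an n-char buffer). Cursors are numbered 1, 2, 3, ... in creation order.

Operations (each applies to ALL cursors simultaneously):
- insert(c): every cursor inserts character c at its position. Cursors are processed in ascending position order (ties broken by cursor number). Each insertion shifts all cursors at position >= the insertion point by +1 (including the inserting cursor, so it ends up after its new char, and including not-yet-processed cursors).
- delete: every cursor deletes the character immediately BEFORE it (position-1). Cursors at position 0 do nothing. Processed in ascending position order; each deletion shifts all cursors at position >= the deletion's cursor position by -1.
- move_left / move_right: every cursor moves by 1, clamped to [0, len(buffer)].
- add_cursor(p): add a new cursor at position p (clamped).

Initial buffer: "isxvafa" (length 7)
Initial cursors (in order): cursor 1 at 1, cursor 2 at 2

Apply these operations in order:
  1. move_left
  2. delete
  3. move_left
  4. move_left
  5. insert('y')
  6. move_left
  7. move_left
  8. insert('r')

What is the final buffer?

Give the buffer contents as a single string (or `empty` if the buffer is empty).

Answer: rryysxvafa

Derivation:
After op 1 (move_left): buffer="isxvafa" (len 7), cursors c1@0 c2@1, authorship .......
After op 2 (delete): buffer="sxvafa" (len 6), cursors c1@0 c2@0, authorship ......
After op 3 (move_left): buffer="sxvafa" (len 6), cursors c1@0 c2@0, authorship ......
After op 4 (move_left): buffer="sxvafa" (len 6), cursors c1@0 c2@0, authorship ......
After op 5 (insert('y')): buffer="yysxvafa" (len 8), cursors c1@2 c2@2, authorship 12......
After op 6 (move_left): buffer="yysxvafa" (len 8), cursors c1@1 c2@1, authorship 12......
After op 7 (move_left): buffer="yysxvafa" (len 8), cursors c1@0 c2@0, authorship 12......
After op 8 (insert('r')): buffer="rryysxvafa" (len 10), cursors c1@2 c2@2, authorship 1212......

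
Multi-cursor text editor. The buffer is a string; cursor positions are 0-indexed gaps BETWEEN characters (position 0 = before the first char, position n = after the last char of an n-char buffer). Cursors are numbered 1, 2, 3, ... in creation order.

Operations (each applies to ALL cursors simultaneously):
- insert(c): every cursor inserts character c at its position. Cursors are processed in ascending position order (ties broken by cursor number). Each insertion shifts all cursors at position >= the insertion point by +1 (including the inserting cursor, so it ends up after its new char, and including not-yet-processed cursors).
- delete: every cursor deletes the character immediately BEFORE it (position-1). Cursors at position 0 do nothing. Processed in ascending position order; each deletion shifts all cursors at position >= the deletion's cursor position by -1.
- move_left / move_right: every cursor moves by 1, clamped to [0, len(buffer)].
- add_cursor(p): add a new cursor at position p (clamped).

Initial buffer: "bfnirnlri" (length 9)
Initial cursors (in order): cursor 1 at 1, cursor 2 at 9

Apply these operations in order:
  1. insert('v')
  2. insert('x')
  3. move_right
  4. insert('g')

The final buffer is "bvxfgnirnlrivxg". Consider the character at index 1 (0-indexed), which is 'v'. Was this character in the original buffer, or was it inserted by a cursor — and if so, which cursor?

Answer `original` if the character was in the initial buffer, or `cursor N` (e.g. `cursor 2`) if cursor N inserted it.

Answer: cursor 1

Derivation:
After op 1 (insert('v')): buffer="bvfnirnlriv" (len 11), cursors c1@2 c2@11, authorship .1........2
After op 2 (insert('x')): buffer="bvxfnirnlrivx" (len 13), cursors c1@3 c2@13, authorship .11........22
After op 3 (move_right): buffer="bvxfnirnlrivx" (len 13), cursors c1@4 c2@13, authorship .11........22
After op 4 (insert('g')): buffer="bvxfgnirnlrivxg" (len 15), cursors c1@5 c2@15, authorship .11.1.......222
Authorship (.=original, N=cursor N): . 1 1 . 1 . . . . . . . 2 2 2
Index 1: author = 1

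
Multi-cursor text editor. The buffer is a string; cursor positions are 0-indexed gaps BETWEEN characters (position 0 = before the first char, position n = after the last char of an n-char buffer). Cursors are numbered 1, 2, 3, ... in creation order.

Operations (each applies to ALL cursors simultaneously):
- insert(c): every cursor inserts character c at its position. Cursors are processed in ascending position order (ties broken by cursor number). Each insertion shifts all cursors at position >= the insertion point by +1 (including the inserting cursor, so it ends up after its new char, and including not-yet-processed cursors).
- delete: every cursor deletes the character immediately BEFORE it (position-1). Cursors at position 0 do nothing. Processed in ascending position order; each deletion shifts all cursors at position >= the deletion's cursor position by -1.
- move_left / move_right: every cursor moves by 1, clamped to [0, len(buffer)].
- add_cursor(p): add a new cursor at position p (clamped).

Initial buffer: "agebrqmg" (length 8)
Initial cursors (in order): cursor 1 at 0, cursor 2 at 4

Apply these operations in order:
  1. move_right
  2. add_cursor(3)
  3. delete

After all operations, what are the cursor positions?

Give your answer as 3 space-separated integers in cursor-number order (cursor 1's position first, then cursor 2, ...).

Answer: 0 2 1

Derivation:
After op 1 (move_right): buffer="agebrqmg" (len 8), cursors c1@1 c2@5, authorship ........
After op 2 (add_cursor(3)): buffer="agebrqmg" (len 8), cursors c1@1 c3@3 c2@5, authorship ........
After op 3 (delete): buffer="gbqmg" (len 5), cursors c1@0 c3@1 c2@2, authorship .....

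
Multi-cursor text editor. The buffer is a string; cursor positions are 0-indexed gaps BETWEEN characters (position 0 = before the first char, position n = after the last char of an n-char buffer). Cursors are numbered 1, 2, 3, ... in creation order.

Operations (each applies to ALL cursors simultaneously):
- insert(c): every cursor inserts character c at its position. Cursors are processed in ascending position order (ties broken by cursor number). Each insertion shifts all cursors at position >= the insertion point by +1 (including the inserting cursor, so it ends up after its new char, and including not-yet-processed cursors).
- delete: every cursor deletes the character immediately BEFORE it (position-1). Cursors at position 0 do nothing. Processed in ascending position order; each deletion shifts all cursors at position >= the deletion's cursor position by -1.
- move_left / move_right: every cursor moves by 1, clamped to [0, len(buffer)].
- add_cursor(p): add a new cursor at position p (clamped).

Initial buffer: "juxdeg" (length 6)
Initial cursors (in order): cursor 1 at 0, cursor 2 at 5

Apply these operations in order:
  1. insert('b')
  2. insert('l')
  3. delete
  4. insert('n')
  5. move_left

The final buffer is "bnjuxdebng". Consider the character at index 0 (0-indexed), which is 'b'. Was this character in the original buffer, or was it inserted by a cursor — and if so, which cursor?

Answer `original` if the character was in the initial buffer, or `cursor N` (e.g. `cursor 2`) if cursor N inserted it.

Answer: cursor 1

Derivation:
After op 1 (insert('b')): buffer="bjuxdebg" (len 8), cursors c1@1 c2@7, authorship 1.....2.
After op 2 (insert('l')): buffer="bljuxdeblg" (len 10), cursors c1@2 c2@9, authorship 11.....22.
After op 3 (delete): buffer="bjuxdebg" (len 8), cursors c1@1 c2@7, authorship 1.....2.
After op 4 (insert('n')): buffer="bnjuxdebng" (len 10), cursors c1@2 c2@9, authorship 11.....22.
After op 5 (move_left): buffer="bnjuxdebng" (len 10), cursors c1@1 c2@8, authorship 11.....22.
Authorship (.=original, N=cursor N): 1 1 . . . . . 2 2 .
Index 0: author = 1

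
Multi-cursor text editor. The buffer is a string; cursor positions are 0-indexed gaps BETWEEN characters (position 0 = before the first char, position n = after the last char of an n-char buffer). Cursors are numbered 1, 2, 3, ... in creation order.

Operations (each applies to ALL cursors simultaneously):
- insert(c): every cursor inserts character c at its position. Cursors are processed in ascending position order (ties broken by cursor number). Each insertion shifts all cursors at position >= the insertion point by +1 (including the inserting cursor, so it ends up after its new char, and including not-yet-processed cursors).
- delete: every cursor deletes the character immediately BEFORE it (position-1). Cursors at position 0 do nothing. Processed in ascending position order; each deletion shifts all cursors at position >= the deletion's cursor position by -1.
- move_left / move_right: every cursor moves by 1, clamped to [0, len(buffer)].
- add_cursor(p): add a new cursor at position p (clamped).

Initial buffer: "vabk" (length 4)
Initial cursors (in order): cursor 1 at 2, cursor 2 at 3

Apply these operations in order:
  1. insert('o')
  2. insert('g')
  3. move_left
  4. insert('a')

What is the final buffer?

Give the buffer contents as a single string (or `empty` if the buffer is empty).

After op 1 (insert('o')): buffer="vaobok" (len 6), cursors c1@3 c2@5, authorship ..1.2.
After op 2 (insert('g')): buffer="vaogbogk" (len 8), cursors c1@4 c2@7, authorship ..11.22.
After op 3 (move_left): buffer="vaogbogk" (len 8), cursors c1@3 c2@6, authorship ..11.22.
After op 4 (insert('a')): buffer="vaoagboagk" (len 10), cursors c1@4 c2@8, authorship ..111.222.

Answer: vaoagboagk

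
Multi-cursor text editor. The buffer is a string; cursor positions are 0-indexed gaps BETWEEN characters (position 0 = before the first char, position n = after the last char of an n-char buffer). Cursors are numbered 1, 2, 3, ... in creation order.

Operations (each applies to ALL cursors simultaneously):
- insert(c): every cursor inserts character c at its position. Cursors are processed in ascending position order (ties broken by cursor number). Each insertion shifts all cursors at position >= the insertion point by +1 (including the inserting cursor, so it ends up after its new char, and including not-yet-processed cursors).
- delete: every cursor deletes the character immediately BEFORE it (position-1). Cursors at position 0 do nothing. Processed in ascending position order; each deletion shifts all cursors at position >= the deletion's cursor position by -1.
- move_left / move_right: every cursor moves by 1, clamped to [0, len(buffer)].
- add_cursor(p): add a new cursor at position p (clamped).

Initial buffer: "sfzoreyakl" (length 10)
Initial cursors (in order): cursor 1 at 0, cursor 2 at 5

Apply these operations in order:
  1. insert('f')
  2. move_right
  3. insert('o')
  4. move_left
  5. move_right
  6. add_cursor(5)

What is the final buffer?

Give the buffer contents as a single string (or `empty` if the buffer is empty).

After op 1 (insert('f')): buffer="fsfzorfeyakl" (len 12), cursors c1@1 c2@7, authorship 1.....2.....
After op 2 (move_right): buffer="fsfzorfeyakl" (len 12), cursors c1@2 c2@8, authorship 1.....2.....
After op 3 (insert('o')): buffer="fsofzorfeoyakl" (len 14), cursors c1@3 c2@10, authorship 1.1....2.2....
After op 4 (move_left): buffer="fsofzorfeoyakl" (len 14), cursors c1@2 c2@9, authorship 1.1....2.2....
After op 5 (move_right): buffer="fsofzorfeoyakl" (len 14), cursors c1@3 c2@10, authorship 1.1....2.2....
After op 6 (add_cursor(5)): buffer="fsofzorfeoyakl" (len 14), cursors c1@3 c3@5 c2@10, authorship 1.1....2.2....

Answer: fsofzorfeoyakl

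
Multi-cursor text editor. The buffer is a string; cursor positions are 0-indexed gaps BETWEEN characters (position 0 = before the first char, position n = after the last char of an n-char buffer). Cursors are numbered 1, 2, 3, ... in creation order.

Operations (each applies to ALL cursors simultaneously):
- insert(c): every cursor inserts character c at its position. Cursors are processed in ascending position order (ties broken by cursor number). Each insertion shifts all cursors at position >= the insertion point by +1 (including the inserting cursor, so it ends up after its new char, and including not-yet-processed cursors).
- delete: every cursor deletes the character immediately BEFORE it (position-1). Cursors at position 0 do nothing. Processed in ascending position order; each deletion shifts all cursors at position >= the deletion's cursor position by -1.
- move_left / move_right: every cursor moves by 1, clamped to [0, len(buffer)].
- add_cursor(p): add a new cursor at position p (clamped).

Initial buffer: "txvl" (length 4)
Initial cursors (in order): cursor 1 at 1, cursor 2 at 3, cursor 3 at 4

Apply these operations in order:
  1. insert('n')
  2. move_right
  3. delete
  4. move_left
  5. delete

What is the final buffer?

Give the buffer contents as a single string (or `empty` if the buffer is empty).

After op 1 (insert('n')): buffer="tnxvnln" (len 7), cursors c1@2 c2@5 c3@7, authorship .1..2.3
After op 2 (move_right): buffer="tnxvnln" (len 7), cursors c1@3 c2@6 c3@7, authorship .1..2.3
After op 3 (delete): buffer="tnvn" (len 4), cursors c1@2 c2@4 c3@4, authorship .1.2
After op 4 (move_left): buffer="tnvn" (len 4), cursors c1@1 c2@3 c3@3, authorship .1.2
After op 5 (delete): buffer="n" (len 1), cursors c1@0 c2@0 c3@0, authorship 2

Answer: n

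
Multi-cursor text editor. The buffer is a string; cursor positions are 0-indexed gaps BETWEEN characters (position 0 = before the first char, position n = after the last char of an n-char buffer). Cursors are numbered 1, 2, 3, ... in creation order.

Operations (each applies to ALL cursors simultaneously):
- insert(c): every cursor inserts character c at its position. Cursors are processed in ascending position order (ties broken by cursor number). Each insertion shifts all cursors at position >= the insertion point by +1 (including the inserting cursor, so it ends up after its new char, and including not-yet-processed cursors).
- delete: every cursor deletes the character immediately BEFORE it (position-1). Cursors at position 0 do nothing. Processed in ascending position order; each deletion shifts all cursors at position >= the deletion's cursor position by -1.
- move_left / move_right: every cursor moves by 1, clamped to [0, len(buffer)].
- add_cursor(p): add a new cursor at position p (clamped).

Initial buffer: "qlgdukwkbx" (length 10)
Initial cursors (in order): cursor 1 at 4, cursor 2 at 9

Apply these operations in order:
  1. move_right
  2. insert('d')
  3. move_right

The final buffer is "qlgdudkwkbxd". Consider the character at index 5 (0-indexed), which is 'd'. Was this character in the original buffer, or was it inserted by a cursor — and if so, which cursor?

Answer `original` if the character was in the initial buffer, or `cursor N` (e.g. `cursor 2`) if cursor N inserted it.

Answer: cursor 1

Derivation:
After op 1 (move_right): buffer="qlgdukwkbx" (len 10), cursors c1@5 c2@10, authorship ..........
After op 2 (insert('d')): buffer="qlgdudkwkbxd" (len 12), cursors c1@6 c2@12, authorship .....1.....2
After op 3 (move_right): buffer="qlgdudkwkbxd" (len 12), cursors c1@7 c2@12, authorship .....1.....2
Authorship (.=original, N=cursor N): . . . . . 1 . . . . . 2
Index 5: author = 1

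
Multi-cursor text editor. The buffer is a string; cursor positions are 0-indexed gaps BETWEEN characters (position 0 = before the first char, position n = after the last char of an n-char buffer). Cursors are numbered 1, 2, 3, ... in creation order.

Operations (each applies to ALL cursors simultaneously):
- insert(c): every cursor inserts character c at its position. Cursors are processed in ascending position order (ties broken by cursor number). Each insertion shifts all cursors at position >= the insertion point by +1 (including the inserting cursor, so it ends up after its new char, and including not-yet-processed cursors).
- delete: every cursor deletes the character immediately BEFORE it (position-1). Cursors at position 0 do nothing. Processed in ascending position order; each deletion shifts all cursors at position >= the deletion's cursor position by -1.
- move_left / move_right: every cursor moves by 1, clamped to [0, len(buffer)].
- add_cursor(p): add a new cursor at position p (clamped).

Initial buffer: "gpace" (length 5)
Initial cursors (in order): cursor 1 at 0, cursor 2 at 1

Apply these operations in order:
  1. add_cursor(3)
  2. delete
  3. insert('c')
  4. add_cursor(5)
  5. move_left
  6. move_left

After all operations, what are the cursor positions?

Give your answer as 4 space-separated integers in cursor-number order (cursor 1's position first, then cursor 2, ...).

Answer: 0 0 2 3

Derivation:
After op 1 (add_cursor(3)): buffer="gpace" (len 5), cursors c1@0 c2@1 c3@3, authorship .....
After op 2 (delete): buffer="pce" (len 3), cursors c1@0 c2@0 c3@1, authorship ...
After op 3 (insert('c')): buffer="ccpcce" (len 6), cursors c1@2 c2@2 c3@4, authorship 12.3..
After op 4 (add_cursor(5)): buffer="ccpcce" (len 6), cursors c1@2 c2@2 c3@4 c4@5, authorship 12.3..
After op 5 (move_left): buffer="ccpcce" (len 6), cursors c1@1 c2@1 c3@3 c4@4, authorship 12.3..
After op 6 (move_left): buffer="ccpcce" (len 6), cursors c1@0 c2@0 c3@2 c4@3, authorship 12.3..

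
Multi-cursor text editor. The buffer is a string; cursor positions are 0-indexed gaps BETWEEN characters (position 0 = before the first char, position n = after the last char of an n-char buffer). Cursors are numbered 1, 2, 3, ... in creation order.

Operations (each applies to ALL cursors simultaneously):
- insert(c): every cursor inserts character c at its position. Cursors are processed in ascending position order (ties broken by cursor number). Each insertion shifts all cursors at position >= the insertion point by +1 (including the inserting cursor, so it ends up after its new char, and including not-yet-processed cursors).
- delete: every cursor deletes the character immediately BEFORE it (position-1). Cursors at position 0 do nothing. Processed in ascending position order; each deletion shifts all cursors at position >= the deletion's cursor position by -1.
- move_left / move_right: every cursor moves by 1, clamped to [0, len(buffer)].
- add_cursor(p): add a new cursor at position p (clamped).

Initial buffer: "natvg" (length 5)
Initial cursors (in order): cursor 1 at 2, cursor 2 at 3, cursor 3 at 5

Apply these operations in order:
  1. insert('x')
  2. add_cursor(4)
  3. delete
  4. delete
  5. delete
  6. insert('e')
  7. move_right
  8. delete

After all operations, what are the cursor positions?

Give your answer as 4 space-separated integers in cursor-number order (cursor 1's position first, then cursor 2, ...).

After op 1 (insert('x')): buffer="naxtxvgx" (len 8), cursors c1@3 c2@5 c3@8, authorship ..1.2..3
After op 2 (add_cursor(4)): buffer="naxtxvgx" (len 8), cursors c1@3 c4@4 c2@5 c3@8, authorship ..1.2..3
After op 3 (delete): buffer="navg" (len 4), cursors c1@2 c2@2 c4@2 c3@4, authorship ....
After op 4 (delete): buffer="v" (len 1), cursors c1@0 c2@0 c4@0 c3@1, authorship .
After op 5 (delete): buffer="" (len 0), cursors c1@0 c2@0 c3@0 c4@0, authorship 
After op 6 (insert('e')): buffer="eeee" (len 4), cursors c1@4 c2@4 c3@4 c4@4, authorship 1234
After op 7 (move_right): buffer="eeee" (len 4), cursors c1@4 c2@4 c3@4 c4@4, authorship 1234
After op 8 (delete): buffer="" (len 0), cursors c1@0 c2@0 c3@0 c4@0, authorship 

Answer: 0 0 0 0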